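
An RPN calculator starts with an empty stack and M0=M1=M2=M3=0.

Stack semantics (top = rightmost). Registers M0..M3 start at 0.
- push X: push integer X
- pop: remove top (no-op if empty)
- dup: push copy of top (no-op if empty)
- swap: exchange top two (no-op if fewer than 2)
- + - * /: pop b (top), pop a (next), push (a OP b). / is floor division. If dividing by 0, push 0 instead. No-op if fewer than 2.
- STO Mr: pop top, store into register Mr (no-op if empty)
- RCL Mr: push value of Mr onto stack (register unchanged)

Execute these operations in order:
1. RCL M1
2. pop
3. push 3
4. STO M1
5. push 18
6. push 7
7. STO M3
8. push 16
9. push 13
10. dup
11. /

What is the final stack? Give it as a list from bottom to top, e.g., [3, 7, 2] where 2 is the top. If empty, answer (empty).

Answer: [18, 16, 1]

Derivation:
After op 1 (RCL M1): stack=[0] mem=[0,0,0,0]
After op 2 (pop): stack=[empty] mem=[0,0,0,0]
After op 3 (push 3): stack=[3] mem=[0,0,0,0]
After op 4 (STO M1): stack=[empty] mem=[0,3,0,0]
After op 5 (push 18): stack=[18] mem=[0,3,0,0]
After op 6 (push 7): stack=[18,7] mem=[0,3,0,0]
After op 7 (STO M3): stack=[18] mem=[0,3,0,7]
After op 8 (push 16): stack=[18,16] mem=[0,3,0,7]
After op 9 (push 13): stack=[18,16,13] mem=[0,3,0,7]
After op 10 (dup): stack=[18,16,13,13] mem=[0,3,0,7]
After op 11 (/): stack=[18,16,1] mem=[0,3,0,7]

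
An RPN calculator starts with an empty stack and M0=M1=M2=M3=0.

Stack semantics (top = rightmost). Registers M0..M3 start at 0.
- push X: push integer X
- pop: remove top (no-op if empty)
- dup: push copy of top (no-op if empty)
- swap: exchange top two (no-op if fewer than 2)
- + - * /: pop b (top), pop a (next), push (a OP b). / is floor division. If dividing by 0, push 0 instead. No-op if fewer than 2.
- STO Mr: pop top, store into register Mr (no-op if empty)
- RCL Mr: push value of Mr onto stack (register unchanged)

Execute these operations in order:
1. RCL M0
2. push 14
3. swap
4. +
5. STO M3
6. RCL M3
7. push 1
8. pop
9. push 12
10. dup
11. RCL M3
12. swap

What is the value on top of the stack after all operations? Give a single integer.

After op 1 (RCL M0): stack=[0] mem=[0,0,0,0]
After op 2 (push 14): stack=[0,14] mem=[0,0,0,0]
After op 3 (swap): stack=[14,0] mem=[0,0,0,0]
After op 4 (+): stack=[14] mem=[0,0,0,0]
After op 5 (STO M3): stack=[empty] mem=[0,0,0,14]
After op 6 (RCL M3): stack=[14] mem=[0,0,0,14]
After op 7 (push 1): stack=[14,1] mem=[0,0,0,14]
After op 8 (pop): stack=[14] mem=[0,0,0,14]
After op 9 (push 12): stack=[14,12] mem=[0,0,0,14]
After op 10 (dup): stack=[14,12,12] mem=[0,0,0,14]
After op 11 (RCL M3): stack=[14,12,12,14] mem=[0,0,0,14]
After op 12 (swap): stack=[14,12,14,12] mem=[0,0,0,14]

Answer: 12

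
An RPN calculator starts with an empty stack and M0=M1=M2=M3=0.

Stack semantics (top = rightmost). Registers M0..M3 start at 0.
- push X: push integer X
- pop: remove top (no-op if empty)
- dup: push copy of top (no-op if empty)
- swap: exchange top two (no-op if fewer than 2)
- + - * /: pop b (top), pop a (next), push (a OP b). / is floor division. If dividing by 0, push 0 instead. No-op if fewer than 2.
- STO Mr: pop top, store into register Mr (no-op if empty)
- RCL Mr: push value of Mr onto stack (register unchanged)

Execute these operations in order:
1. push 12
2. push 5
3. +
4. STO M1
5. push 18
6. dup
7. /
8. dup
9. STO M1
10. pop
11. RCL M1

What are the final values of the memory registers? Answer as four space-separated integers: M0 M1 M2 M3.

After op 1 (push 12): stack=[12] mem=[0,0,0,0]
After op 2 (push 5): stack=[12,5] mem=[0,0,0,0]
After op 3 (+): stack=[17] mem=[0,0,0,0]
After op 4 (STO M1): stack=[empty] mem=[0,17,0,0]
After op 5 (push 18): stack=[18] mem=[0,17,0,0]
After op 6 (dup): stack=[18,18] mem=[0,17,0,0]
After op 7 (/): stack=[1] mem=[0,17,0,0]
After op 8 (dup): stack=[1,1] mem=[0,17,0,0]
After op 9 (STO M1): stack=[1] mem=[0,1,0,0]
After op 10 (pop): stack=[empty] mem=[0,1,0,0]
After op 11 (RCL M1): stack=[1] mem=[0,1,0,0]

Answer: 0 1 0 0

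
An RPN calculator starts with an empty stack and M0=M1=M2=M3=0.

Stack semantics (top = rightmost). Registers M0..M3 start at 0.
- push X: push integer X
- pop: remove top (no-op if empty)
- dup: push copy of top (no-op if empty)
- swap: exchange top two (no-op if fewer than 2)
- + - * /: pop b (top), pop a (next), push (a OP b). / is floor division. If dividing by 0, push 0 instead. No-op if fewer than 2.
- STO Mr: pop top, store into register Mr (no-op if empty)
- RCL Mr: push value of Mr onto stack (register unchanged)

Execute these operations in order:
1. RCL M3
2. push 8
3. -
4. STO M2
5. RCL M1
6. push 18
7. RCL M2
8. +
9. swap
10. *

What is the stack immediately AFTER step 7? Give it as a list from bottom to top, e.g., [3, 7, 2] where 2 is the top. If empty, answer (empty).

After op 1 (RCL M3): stack=[0] mem=[0,0,0,0]
After op 2 (push 8): stack=[0,8] mem=[0,0,0,0]
After op 3 (-): stack=[-8] mem=[0,0,0,0]
After op 4 (STO M2): stack=[empty] mem=[0,0,-8,0]
After op 5 (RCL M1): stack=[0] mem=[0,0,-8,0]
After op 6 (push 18): stack=[0,18] mem=[0,0,-8,0]
After op 7 (RCL M2): stack=[0,18,-8] mem=[0,0,-8,0]

[0, 18, -8]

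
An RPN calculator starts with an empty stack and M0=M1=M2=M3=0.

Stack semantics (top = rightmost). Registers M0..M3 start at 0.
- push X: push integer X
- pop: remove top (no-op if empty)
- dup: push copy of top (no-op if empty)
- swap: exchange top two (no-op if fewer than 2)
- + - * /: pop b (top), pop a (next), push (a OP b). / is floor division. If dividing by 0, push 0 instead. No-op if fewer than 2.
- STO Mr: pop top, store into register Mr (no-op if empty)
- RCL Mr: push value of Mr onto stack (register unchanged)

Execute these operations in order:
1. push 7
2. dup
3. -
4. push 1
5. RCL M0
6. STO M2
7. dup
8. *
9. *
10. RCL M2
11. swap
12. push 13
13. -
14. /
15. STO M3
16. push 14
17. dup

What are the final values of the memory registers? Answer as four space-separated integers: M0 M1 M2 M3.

Answer: 0 0 0 0

Derivation:
After op 1 (push 7): stack=[7] mem=[0,0,0,0]
After op 2 (dup): stack=[7,7] mem=[0,0,0,0]
After op 3 (-): stack=[0] mem=[0,0,0,0]
After op 4 (push 1): stack=[0,1] mem=[0,0,0,0]
After op 5 (RCL M0): stack=[0,1,0] mem=[0,0,0,0]
After op 6 (STO M2): stack=[0,1] mem=[0,0,0,0]
After op 7 (dup): stack=[0,1,1] mem=[0,0,0,0]
After op 8 (*): stack=[0,1] mem=[0,0,0,0]
After op 9 (*): stack=[0] mem=[0,0,0,0]
After op 10 (RCL M2): stack=[0,0] mem=[0,0,0,0]
After op 11 (swap): stack=[0,0] mem=[0,0,0,0]
After op 12 (push 13): stack=[0,0,13] mem=[0,0,0,0]
After op 13 (-): stack=[0,-13] mem=[0,0,0,0]
After op 14 (/): stack=[0] mem=[0,0,0,0]
After op 15 (STO M3): stack=[empty] mem=[0,0,0,0]
After op 16 (push 14): stack=[14] mem=[0,0,0,0]
After op 17 (dup): stack=[14,14] mem=[0,0,0,0]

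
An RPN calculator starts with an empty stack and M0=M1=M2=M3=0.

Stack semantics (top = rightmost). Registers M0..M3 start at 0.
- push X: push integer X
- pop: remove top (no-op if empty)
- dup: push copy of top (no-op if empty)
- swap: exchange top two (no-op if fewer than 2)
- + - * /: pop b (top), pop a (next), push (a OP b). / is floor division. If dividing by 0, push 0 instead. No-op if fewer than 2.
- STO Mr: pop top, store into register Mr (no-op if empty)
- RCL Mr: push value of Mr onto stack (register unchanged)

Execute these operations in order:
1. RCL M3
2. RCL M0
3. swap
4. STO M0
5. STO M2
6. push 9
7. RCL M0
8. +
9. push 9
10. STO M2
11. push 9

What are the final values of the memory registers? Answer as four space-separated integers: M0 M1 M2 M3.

Answer: 0 0 9 0

Derivation:
After op 1 (RCL M3): stack=[0] mem=[0,0,0,0]
After op 2 (RCL M0): stack=[0,0] mem=[0,0,0,0]
After op 3 (swap): stack=[0,0] mem=[0,0,0,0]
After op 4 (STO M0): stack=[0] mem=[0,0,0,0]
After op 5 (STO M2): stack=[empty] mem=[0,0,0,0]
After op 6 (push 9): stack=[9] mem=[0,0,0,0]
After op 7 (RCL M0): stack=[9,0] mem=[0,0,0,0]
After op 8 (+): stack=[9] mem=[0,0,0,0]
After op 9 (push 9): stack=[9,9] mem=[0,0,0,0]
After op 10 (STO M2): stack=[9] mem=[0,0,9,0]
After op 11 (push 9): stack=[9,9] mem=[0,0,9,0]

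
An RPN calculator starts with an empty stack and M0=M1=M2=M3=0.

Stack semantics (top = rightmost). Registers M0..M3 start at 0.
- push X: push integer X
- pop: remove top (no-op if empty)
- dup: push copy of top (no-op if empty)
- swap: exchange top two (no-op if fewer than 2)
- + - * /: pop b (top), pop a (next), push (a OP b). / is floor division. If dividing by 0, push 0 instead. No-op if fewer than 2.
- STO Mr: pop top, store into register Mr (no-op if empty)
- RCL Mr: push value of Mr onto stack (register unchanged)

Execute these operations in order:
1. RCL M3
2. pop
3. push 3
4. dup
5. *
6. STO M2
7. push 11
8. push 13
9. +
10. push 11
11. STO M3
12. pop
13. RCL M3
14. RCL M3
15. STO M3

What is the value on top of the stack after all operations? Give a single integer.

After op 1 (RCL M3): stack=[0] mem=[0,0,0,0]
After op 2 (pop): stack=[empty] mem=[0,0,0,0]
After op 3 (push 3): stack=[3] mem=[0,0,0,0]
After op 4 (dup): stack=[3,3] mem=[0,0,0,0]
After op 5 (*): stack=[9] mem=[0,0,0,0]
After op 6 (STO M2): stack=[empty] mem=[0,0,9,0]
After op 7 (push 11): stack=[11] mem=[0,0,9,0]
After op 8 (push 13): stack=[11,13] mem=[0,0,9,0]
After op 9 (+): stack=[24] mem=[0,0,9,0]
After op 10 (push 11): stack=[24,11] mem=[0,0,9,0]
After op 11 (STO M3): stack=[24] mem=[0,0,9,11]
After op 12 (pop): stack=[empty] mem=[0,0,9,11]
After op 13 (RCL M3): stack=[11] mem=[0,0,9,11]
After op 14 (RCL M3): stack=[11,11] mem=[0,0,9,11]
After op 15 (STO M3): stack=[11] mem=[0,0,9,11]

Answer: 11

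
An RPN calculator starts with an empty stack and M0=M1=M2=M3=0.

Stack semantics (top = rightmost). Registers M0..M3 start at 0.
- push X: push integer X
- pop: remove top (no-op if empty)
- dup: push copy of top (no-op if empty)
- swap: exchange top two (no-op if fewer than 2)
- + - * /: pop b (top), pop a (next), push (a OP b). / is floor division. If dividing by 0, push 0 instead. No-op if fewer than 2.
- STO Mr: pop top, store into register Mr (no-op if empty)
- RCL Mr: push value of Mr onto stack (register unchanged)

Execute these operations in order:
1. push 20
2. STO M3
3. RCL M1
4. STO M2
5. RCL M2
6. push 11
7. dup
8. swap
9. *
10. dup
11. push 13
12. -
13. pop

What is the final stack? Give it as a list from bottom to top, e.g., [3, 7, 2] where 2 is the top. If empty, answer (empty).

After op 1 (push 20): stack=[20] mem=[0,0,0,0]
After op 2 (STO M3): stack=[empty] mem=[0,0,0,20]
After op 3 (RCL M1): stack=[0] mem=[0,0,0,20]
After op 4 (STO M2): stack=[empty] mem=[0,0,0,20]
After op 5 (RCL M2): stack=[0] mem=[0,0,0,20]
After op 6 (push 11): stack=[0,11] mem=[0,0,0,20]
After op 7 (dup): stack=[0,11,11] mem=[0,0,0,20]
After op 8 (swap): stack=[0,11,11] mem=[0,0,0,20]
After op 9 (*): stack=[0,121] mem=[0,0,0,20]
After op 10 (dup): stack=[0,121,121] mem=[0,0,0,20]
After op 11 (push 13): stack=[0,121,121,13] mem=[0,0,0,20]
After op 12 (-): stack=[0,121,108] mem=[0,0,0,20]
After op 13 (pop): stack=[0,121] mem=[0,0,0,20]

Answer: [0, 121]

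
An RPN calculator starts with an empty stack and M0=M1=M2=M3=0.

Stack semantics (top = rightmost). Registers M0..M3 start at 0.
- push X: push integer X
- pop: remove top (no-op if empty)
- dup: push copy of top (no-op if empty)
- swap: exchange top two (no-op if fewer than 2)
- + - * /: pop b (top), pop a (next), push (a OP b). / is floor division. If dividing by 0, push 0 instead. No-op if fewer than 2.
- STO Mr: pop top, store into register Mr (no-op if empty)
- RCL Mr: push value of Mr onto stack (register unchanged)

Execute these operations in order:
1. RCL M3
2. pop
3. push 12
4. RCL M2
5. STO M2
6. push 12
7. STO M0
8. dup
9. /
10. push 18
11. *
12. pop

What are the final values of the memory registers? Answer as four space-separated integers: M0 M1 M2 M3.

Answer: 12 0 0 0

Derivation:
After op 1 (RCL M3): stack=[0] mem=[0,0,0,0]
After op 2 (pop): stack=[empty] mem=[0,0,0,0]
After op 3 (push 12): stack=[12] mem=[0,0,0,0]
After op 4 (RCL M2): stack=[12,0] mem=[0,0,0,0]
After op 5 (STO M2): stack=[12] mem=[0,0,0,0]
After op 6 (push 12): stack=[12,12] mem=[0,0,0,0]
After op 7 (STO M0): stack=[12] mem=[12,0,0,0]
After op 8 (dup): stack=[12,12] mem=[12,0,0,0]
After op 9 (/): stack=[1] mem=[12,0,0,0]
After op 10 (push 18): stack=[1,18] mem=[12,0,0,0]
After op 11 (*): stack=[18] mem=[12,0,0,0]
After op 12 (pop): stack=[empty] mem=[12,0,0,0]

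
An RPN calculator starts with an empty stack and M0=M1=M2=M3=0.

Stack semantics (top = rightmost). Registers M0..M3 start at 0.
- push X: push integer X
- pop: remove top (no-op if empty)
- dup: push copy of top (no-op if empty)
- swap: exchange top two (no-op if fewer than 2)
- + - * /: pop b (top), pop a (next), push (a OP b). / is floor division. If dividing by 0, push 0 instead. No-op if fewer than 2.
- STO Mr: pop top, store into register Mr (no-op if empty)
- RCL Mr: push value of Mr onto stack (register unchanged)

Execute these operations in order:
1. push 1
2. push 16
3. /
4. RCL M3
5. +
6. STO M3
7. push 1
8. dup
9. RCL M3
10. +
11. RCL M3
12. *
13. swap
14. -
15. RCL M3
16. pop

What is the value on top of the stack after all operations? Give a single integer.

After op 1 (push 1): stack=[1] mem=[0,0,0,0]
After op 2 (push 16): stack=[1,16] mem=[0,0,0,0]
After op 3 (/): stack=[0] mem=[0,0,0,0]
After op 4 (RCL M3): stack=[0,0] mem=[0,0,0,0]
After op 5 (+): stack=[0] mem=[0,0,0,0]
After op 6 (STO M3): stack=[empty] mem=[0,0,0,0]
After op 7 (push 1): stack=[1] mem=[0,0,0,0]
After op 8 (dup): stack=[1,1] mem=[0,0,0,0]
After op 9 (RCL M3): stack=[1,1,0] mem=[0,0,0,0]
After op 10 (+): stack=[1,1] mem=[0,0,0,0]
After op 11 (RCL M3): stack=[1,1,0] mem=[0,0,0,0]
After op 12 (*): stack=[1,0] mem=[0,0,0,0]
After op 13 (swap): stack=[0,1] mem=[0,0,0,0]
After op 14 (-): stack=[-1] mem=[0,0,0,0]
After op 15 (RCL M3): stack=[-1,0] mem=[0,0,0,0]
After op 16 (pop): stack=[-1] mem=[0,0,0,0]

Answer: -1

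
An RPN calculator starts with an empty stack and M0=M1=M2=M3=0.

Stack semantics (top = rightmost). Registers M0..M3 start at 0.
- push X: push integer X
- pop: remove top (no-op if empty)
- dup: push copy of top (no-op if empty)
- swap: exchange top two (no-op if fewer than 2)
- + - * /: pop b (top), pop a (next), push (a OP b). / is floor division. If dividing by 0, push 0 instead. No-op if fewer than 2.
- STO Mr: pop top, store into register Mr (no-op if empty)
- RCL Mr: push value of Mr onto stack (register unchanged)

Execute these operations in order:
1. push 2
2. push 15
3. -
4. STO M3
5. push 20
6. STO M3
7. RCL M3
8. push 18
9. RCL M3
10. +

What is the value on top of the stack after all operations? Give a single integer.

After op 1 (push 2): stack=[2] mem=[0,0,0,0]
After op 2 (push 15): stack=[2,15] mem=[0,0,0,0]
After op 3 (-): stack=[-13] mem=[0,0,0,0]
After op 4 (STO M3): stack=[empty] mem=[0,0,0,-13]
After op 5 (push 20): stack=[20] mem=[0,0,0,-13]
After op 6 (STO M3): stack=[empty] mem=[0,0,0,20]
After op 7 (RCL M3): stack=[20] mem=[0,0,0,20]
After op 8 (push 18): stack=[20,18] mem=[0,0,0,20]
After op 9 (RCL M3): stack=[20,18,20] mem=[0,0,0,20]
After op 10 (+): stack=[20,38] mem=[0,0,0,20]

Answer: 38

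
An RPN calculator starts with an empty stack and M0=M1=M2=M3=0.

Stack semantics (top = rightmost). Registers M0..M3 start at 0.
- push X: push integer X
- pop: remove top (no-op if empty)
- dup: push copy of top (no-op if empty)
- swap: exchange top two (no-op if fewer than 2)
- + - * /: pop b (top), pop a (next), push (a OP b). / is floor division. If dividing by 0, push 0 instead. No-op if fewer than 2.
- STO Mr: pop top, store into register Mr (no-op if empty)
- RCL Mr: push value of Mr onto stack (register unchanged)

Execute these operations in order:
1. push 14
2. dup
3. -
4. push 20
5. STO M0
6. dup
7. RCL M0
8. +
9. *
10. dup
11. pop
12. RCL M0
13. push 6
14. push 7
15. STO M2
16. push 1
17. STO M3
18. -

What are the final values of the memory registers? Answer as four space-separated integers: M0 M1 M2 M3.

After op 1 (push 14): stack=[14] mem=[0,0,0,0]
After op 2 (dup): stack=[14,14] mem=[0,0,0,0]
After op 3 (-): stack=[0] mem=[0,0,0,0]
After op 4 (push 20): stack=[0,20] mem=[0,0,0,0]
After op 5 (STO M0): stack=[0] mem=[20,0,0,0]
After op 6 (dup): stack=[0,0] mem=[20,0,0,0]
After op 7 (RCL M0): stack=[0,0,20] mem=[20,0,0,0]
After op 8 (+): stack=[0,20] mem=[20,0,0,0]
After op 9 (*): stack=[0] mem=[20,0,0,0]
After op 10 (dup): stack=[0,0] mem=[20,0,0,0]
After op 11 (pop): stack=[0] mem=[20,0,0,0]
After op 12 (RCL M0): stack=[0,20] mem=[20,0,0,0]
After op 13 (push 6): stack=[0,20,6] mem=[20,0,0,0]
After op 14 (push 7): stack=[0,20,6,7] mem=[20,0,0,0]
After op 15 (STO M2): stack=[0,20,6] mem=[20,0,7,0]
After op 16 (push 1): stack=[0,20,6,1] mem=[20,0,7,0]
After op 17 (STO M3): stack=[0,20,6] mem=[20,0,7,1]
After op 18 (-): stack=[0,14] mem=[20,0,7,1]

Answer: 20 0 7 1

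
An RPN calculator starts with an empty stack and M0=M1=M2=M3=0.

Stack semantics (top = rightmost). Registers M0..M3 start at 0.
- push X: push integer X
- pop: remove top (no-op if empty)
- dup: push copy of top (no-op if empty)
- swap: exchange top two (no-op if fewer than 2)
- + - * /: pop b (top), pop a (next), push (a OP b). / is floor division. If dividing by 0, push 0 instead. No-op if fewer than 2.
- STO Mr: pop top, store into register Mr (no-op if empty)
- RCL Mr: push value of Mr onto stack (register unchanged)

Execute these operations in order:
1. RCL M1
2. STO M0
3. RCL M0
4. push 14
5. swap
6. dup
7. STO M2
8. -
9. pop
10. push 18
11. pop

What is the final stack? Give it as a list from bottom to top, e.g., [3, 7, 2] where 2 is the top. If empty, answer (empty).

Answer: (empty)

Derivation:
After op 1 (RCL M1): stack=[0] mem=[0,0,0,0]
After op 2 (STO M0): stack=[empty] mem=[0,0,0,0]
After op 3 (RCL M0): stack=[0] mem=[0,0,0,0]
After op 4 (push 14): stack=[0,14] mem=[0,0,0,0]
After op 5 (swap): stack=[14,0] mem=[0,0,0,0]
After op 6 (dup): stack=[14,0,0] mem=[0,0,0,0]
After op 7 (STO M2): stack=[14,0] mem=[0,0,0,0]
After op 8 (-): stack=[14] mem=[0,0,0,0]
After op 9 (pop): stack=[empty] mem=[0,0,0,0]
After op 10 (push 18): stack=[18] mem=[0,0,0,0]
After op 11 (pop): stack=[empty] mem=[0,0,0,0]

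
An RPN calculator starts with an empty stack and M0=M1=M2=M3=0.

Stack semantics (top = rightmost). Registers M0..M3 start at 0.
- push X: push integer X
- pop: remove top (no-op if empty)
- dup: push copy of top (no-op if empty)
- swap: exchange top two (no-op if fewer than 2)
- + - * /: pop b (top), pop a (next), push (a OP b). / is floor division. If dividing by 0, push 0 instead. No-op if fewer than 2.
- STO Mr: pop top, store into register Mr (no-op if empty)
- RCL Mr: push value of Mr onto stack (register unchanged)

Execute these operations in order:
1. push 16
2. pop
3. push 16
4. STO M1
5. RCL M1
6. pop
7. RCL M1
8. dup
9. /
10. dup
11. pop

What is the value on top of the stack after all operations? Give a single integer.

Answer: 1

Derivation:
After op 1 (push 16): stack=[16] mem=[0,0,0,0]
After op 2 (pop): stack=[empty] mem=[0,0,0,0]
After op 3 (push 16): stack=[16] mem=[0,0,0,0]
After op 4 (STO M1): stack=[empty] mem=[0,16,0,0]
After op 5 (RCL M1): stack=[16] mem=[0,16,0,0]
After op 6 (pop): stack=[empty] mem=[0,16,0,0]
After op 7 (RCL M1): stack=[16] mem=[0,16,0,0]
After op 8 (dup): stack=[16,16] mem=[0,16,0,0]
After op 9 (/): stack=[1] mem=[0,16,0,0]
After op 10 (dup): stack=[1,1] mem=[0,16,0,0]
After op 11 (pop): stack=[1] mem=[0,16,0,0]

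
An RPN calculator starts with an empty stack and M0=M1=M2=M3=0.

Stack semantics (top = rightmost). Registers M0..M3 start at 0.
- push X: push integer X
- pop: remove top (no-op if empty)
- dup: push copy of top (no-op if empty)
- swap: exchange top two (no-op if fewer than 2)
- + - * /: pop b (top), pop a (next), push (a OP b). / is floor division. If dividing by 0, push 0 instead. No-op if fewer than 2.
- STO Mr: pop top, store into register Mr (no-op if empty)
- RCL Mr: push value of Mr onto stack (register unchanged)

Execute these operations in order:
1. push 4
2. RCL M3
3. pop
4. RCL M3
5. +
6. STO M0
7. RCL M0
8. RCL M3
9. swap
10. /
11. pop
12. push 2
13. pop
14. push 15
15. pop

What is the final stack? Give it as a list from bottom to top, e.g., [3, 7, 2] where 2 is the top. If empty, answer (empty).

Answer: (empty)

Derivation:
After op 1 (push 4): stack=[4] mem=[0,0,0,0]
After op 2 (RCL M3): stack=[4,0] mem=[0,0,0,0]
After op 3 (pop): stack=[4] mem=[0,0,0,0]
After op 4 (RCL M3): stack=[4,0] mem=[0,0,0,0]
After op 5 (+): stack=[4] mem=[0,0,0,0]
After op 6 (STO M0): stack=[empty] mem=[4,0,0,0]
After op 7 (RCL M0): stack=[4] mem=[4,0,0,0]
After op 8 (RCL M3): stack=[4,0] mem=[4,0,0,0]
After op 9 (swap): stack=[0,4] mem=[4,0,0,0]
After op 10 (/): stack=[0] mem=[4,0,0,0]
After op 11 (pop): stack=[empty] mem=[4,0,0,0]
After op 12 (push 2): stack=[2] mem=[4,0,0,0]
After op 13 (pop): stack=[empty] mem=[4,0,0,0]
After op 14 (push 15): stack=[15] mem=[4,0,0,0]
After op 15 (pop): stack=[empty] mem=[4,0,0,0]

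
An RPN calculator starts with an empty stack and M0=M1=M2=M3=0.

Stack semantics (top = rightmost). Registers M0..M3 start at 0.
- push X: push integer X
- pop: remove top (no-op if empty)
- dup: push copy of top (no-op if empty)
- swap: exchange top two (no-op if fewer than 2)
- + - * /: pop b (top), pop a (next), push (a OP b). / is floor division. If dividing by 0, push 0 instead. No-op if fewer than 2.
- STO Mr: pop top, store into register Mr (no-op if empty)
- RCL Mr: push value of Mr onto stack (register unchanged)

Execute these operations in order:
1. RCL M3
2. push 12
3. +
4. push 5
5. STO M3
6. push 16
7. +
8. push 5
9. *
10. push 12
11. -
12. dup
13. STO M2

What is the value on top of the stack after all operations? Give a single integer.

After op 1 (RCL M3): stack=[0] mem=[0,0,0,0]
After op 2 (push 12): stack=[0,12] mem=[0,0,0,0]
After op 3 (+): stack=[12] mem=[0,0,0,0]
After op 4 (push 5): stack=[12,5] mem=[0,0,0,0]
After op 5 (STO M3): stack=[12] mem=[0,0,0,5]
After op 6 (push 16): stack=[12,16] mem=[0,0,0,5]
After op 7 (+): stack=[28] mem=[0,0,0,5]
After op 8 (push 5): stack=[28,5] mem=[0,0,0,5]
After op 9 (*): stack=[140] mem=[0,0,0,5]
After op 10 (push 12): stack=[140,12] mem=[0,0,0,5]
After op 11 (-): stack=[128] mem=[0,0,0,5]
After op 12 (dup): stack=[128,128] mem=[0,0,0,5]
After op 13 (STO M2): stack=[128] mem=[0,0,128,5]

Answer: 128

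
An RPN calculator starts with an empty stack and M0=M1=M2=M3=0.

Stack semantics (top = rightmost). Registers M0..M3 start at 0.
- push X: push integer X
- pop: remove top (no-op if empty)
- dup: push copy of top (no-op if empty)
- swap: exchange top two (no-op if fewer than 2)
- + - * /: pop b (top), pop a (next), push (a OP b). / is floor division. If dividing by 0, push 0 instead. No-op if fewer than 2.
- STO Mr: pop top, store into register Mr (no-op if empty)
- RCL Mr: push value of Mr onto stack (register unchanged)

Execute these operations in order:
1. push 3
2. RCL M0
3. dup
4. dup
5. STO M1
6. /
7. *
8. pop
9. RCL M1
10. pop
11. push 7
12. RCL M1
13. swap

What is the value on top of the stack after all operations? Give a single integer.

After op 1 (push 3): stack=[3] mem=[0,0,0,0]
After op 2 (RCL M0): stack=[3,0] mem=[0,0,0,0]
After op 3 (dup): stack=[3,0,0] mem=[0,0,0,0]
After op 4 (dup): stack=[3,0,0,0] mem=[0,0,0,0]
After op 5 (STO M1): stack=[3,0,0] mem=[0,0,0,0]
After op 6 (/): stack=[3,0] mem=[0,0,0,0]
After op 7 (*): stack=[0] mem=[0,0,0,0]
After op 8 (pop): stack=[empty] mem=[0,0,0,0]
After op 9 (RCL M1): stack=[0] mem=[0,0,0,0]
After op 10 (pop): stack=[empty] mem=[0,0,0,0]
After op 11 (push 7): stack=[7] mem=[0,0,0,0]
After op 12 (RCL M1): stack=[7,0] mem=[0,0,0,0]
After op 13 (swap): stack=[0,7] mem=[0,0,0,0]

Answer: 7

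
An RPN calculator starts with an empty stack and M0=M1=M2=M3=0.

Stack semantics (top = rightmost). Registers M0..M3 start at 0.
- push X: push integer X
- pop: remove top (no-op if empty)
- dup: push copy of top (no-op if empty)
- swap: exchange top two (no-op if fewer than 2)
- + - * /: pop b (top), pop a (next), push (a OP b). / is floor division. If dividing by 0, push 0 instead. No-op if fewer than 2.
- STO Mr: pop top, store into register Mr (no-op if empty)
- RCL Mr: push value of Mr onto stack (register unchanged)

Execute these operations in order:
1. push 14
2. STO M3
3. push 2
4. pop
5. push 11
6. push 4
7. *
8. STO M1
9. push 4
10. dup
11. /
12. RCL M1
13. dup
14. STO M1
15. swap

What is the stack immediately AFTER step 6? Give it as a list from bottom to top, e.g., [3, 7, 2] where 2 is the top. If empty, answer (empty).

After op 1 (push 14): stack=[14] mem=[0,0,0,0]
After op 2 (STO M3): stack=[empty] mem=[0,0,0,14]
After op 3 (push 2): stack=[2] mem=[0,0,0,14]
After op 4 (pop): stack=[empty] mem=[0,0,0,14]
After op 5 (push 11): stack=[11] mem=[0,0,0,14]
After op 6 (push 4): stack=[11,4] mem=[0,0,0,14]

[11, 4]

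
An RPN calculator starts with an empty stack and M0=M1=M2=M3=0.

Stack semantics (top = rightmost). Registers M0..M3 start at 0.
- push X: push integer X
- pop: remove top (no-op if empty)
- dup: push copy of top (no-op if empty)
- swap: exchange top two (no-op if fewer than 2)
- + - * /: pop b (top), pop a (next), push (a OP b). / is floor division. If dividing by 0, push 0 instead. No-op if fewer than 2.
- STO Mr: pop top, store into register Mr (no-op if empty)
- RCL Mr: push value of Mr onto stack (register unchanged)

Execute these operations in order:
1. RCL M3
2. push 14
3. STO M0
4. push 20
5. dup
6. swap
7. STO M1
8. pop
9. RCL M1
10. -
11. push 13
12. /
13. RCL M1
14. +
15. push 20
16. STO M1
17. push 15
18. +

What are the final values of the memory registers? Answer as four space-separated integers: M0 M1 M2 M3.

After op 1 (RCL M3): stack=[0] mem=[0,0,0,0]
After op 2 (push 14): stack=[0,14] mem=[0,0,0,0]
After op 3 (STO M0): stack=[0] mem=[14,0,0,0]
After op 4 (push 20): stack=[0,20] mem=[14,0,0,0]
After op 5 (dup): stack=[0,20,20] mem=[14,0,0,0]
After op 6 (swap): stack=[0,20,20] mem=[14,0,0,0]
After op 7 (STO M1): stack=[0,20] mem=[14,20,0,0]
After op 8 (pop): stack=[0] mem=[14,20,0,0]
After op 9 (RCL M1): stack=[0,20] mem=[14,20,0,0]
After op 10 (-): stack=[-20] mem=[14,20,0,0]
After op 11 (push 13): stack=[-20,13] mem=[14,20,0,0]
After op 12 (/): stack=[-2] mem=[14,20,0,0]
After op 13 (RCL M1): stack=[-2,20] mem=[14,20,0,0]
After op 14 (+): stack=[18] mem=[14,20,0,0]
After op 15 (push 20): stack=[18,20] mem=[14,20,0,0]
After op 16 (STO M1): stack=[18] mem=[14,20,0,0]
After op 17 (push 15): stack=[18,15] mem=[14,20,0,0]
After op 18 (+): stack=[33] mem=[14,20,0,0]

Answer: 14 20 0 0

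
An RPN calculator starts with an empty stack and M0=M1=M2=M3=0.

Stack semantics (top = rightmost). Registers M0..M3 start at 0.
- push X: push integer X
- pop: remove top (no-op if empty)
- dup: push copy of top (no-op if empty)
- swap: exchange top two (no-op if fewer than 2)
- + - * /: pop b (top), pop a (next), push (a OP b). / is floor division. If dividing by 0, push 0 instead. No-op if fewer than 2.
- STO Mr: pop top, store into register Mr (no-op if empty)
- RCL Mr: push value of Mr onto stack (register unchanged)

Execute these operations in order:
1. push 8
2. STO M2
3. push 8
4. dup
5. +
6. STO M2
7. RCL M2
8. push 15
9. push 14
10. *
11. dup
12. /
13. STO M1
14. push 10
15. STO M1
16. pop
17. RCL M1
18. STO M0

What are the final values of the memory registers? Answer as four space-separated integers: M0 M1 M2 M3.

After op 1 (push 8): stack=[8] mem=[0,0,0,0]
After op 2 (STO M2): stack=[empty] mem=[0,0,8,0]
After op 3 (push 8): stack=[8] mem=[0,0,8,0]
After op 4 (dup): stack=[8,8] mem=[0,0,8,0]
After op 5 (+): stack=[16] mem=[0,0,8,0]
After op 6 (STO M2): stack=[empty] mem=[0,0,16,0]
After op 7 (RCL M2): stack=[16] mem=[0,0,16,0]
After op 8 (push 15): stack=[16,15] mem=[0,0,16,0]
After op 9 (push 14): stack=[16,15,14] mem=[0,0,16,0]
After op 10 (*): stack=[16,210] mem=[0,0,16,0]
After op 11 (dup): stack=[16,210,210] mem=[0,0,16,0]
After op 12 (/): stack=[16,1] mem=[0,0,16,0]
After op 13 (STO M1): stack=[16] mem=[0,1,16,0]
After op 14 (push 10): stack=[16,10] mem=[0,1,16,0]
After op 15 (STO M1): stack=[16] mem=[0,10,16,0]
After op 16 (pop): stack=[empty] mem=[0,10,16,0]
After op 17 (RCL M1): stack=[10] mem=[0,10,16,0]
After op 18 (STO M0): stack=[empty] mem=[10,10,16,0]

Answer: 10 10 16 0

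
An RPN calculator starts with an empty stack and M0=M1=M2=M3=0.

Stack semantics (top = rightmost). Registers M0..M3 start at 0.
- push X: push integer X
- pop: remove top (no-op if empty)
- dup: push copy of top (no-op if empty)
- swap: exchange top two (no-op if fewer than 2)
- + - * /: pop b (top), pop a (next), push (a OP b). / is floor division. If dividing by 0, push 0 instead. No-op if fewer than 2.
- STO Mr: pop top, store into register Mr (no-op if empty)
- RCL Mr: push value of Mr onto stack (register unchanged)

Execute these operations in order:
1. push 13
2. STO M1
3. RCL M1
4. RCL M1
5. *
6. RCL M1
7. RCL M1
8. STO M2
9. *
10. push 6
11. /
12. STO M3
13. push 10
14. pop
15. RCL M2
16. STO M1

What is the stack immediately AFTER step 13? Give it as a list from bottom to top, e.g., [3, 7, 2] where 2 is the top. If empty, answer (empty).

After op 1 (push 13): stack=[13] mem=[0,0,0,0]
After op 2 (STO M1): stack=[empty] mem=[0,13,0,0]
After op 3 (RCL M1): stack=[13] mem=[0,13,0,0]
After op 4 (RCL M1): stack=[13,13] mem=[0,13,0,0]
After op 5 (*): stack=[169] mem=[0,13,0,0]
After op 6 (RCL M1): stack=[169,13] mem=[0,13,0,0]
After op 7 (RCL M1): stack=[169,13,13] mem=[0,13,0,0]
After op 8 (STO M2): stack=[169,13] mem=[0,13,13,0]
After op 9 (*): stack=[2197] mem=[0,13,13,0]
After op 10 (push 6): stack=[2197,6] mem=[0,13,13,0]
After op 11 (/): stack=[366] mem=[0,13,13,0]
After op 12 (STO M3): stack=[empty] mem=[0,13,13,366]
After op 13 (push 10): stack=[10] mem=[0,13,13,366]

[10]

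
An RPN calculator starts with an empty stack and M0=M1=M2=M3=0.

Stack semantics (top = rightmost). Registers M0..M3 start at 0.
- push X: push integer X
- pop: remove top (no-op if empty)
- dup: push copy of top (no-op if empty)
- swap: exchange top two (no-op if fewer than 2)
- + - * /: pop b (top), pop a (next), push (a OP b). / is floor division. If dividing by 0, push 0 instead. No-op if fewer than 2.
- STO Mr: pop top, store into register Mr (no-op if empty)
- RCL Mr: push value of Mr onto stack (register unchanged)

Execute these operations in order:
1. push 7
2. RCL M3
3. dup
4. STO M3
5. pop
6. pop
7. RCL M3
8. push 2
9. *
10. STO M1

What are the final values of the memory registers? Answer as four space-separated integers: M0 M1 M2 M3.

After op 1 (push 7): stack=[7] mem=[0,0,0,0]
After op 2 (RCL M3): stack=[7,0] mem=[0,0,0,0]
After op 3 (dup): stack=[7,0,0] mem=[0,0,0,0]
After op 4 (STO M3): stack=[7,0] mem=[0,0,0,0]
After op 5 (pop): stack=[7] mem=[0,0,0,0]
After op 6 (pop): stack=[empty] mem=[0,0,0,0]
After op 7 (RCL M3): stack=[0] mem=[0,0,0,0]
After op 8 (push 2): stack=[0,2] mem=[0,0,0,0]
After op 9 (*): stack=[0] mem=[0,0,0,0]
After op 10 (STO M1): stack=[empty] mem=[0,0,0,0]

Answer: 0 0 0 0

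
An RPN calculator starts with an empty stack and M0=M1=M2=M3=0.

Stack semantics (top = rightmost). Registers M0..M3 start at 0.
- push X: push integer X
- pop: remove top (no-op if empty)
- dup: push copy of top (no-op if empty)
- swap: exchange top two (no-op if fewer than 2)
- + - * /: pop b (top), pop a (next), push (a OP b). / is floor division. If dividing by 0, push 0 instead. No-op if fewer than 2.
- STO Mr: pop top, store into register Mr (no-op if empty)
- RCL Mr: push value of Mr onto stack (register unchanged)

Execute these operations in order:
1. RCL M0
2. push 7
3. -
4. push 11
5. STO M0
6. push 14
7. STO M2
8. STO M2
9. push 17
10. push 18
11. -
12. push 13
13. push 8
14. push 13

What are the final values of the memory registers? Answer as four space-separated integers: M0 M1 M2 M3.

Answer: 11 0 -7 0

Derivation:
After op 1 (RCL M0): stack=[0] mem=[0,0,0,0]
After op 2 (push 7): stack=[0,7] mem=[0,0,0,0]
After op 3 (-): stack=[-7] mem=[0,0,0,0]
After op 4 (push 11): stack=[-7,11] mem=[0,0,0,0]
After op 5 (STO M0): stack=[-7] mem=[11,0,0,0]
After op 6 (push 14): stack=[-7,14] mem=[11,0,0,0]
After op 7 (STO M2): stack=[-7] mem=[11,0,14,0]
After op 8 (STO M2): stack=[empty] mem=[11,0,-7,0]
After op 9 (push 17): stack=[17] mem=[11,0,-7,0]
After op 10 (push 18): stack=[17,18] mem=[11,0,-7,0]
After op 11 (-): stack=[-1] mem=[11,0,-7,0]
After op 12 (push 13): stack=[-1,13] mem=[11,0,-7,0]
After op 13 (push 8): stack=[-1,13,8] mem=[11,0,-7,0]
After op 14 (push 13): stack=[-1,13,8,13] mem=[11,0,-7,0]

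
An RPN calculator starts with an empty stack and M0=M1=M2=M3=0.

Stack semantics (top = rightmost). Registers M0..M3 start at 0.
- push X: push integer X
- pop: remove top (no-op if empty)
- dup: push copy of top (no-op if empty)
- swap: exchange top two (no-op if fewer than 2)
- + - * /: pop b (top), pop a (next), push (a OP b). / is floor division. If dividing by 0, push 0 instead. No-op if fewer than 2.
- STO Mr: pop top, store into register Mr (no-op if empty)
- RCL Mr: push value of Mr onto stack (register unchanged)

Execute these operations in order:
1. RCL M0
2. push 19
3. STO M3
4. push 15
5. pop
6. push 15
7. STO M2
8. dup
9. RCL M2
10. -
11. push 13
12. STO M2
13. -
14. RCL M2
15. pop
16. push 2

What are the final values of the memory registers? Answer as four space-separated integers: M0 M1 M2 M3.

Answer: 0 0 13 19

Derivation:
After op 1 (RCL M0): stack=[0] mem=[0,0,0,0]
After op 2 (push 19): stack=[0,19] mem=[0,0,0,0]
After op 3 (STO M3): stack=[0] mem=[0,0,0,19]
After op 4 (push 15): stack=[0,15] mem=[0,0,0,19]
After op 5 (pop): stack=[0] mem=[0,0,0,19]
After op 6 (push 15): stack=[0,15] mem=[0,0,0,19]
After op 7 (STO M2): stack=[0] mem=[0,0,15,19]
After op 8 (dup): stack=[0,0] mem=[0,0,15,19]
After op 9 (RCL M2): stack=[0,0,15] mem=[0,0,15,19]
After op 10 (-): stack=[0,-15] mem=[0,0,15,19]
After op 11 (push 13): stack=[0,-15,13] mem=[0,0,15,19]
After op 12 (STO M2): stack=[0,-15] mem=[0,0,13,19]
After op 13 (-): stack=[15] mem=[0,0,13,19]
After op 14 (RCL M2): stack=[15,13] mem=[0,0,13,19]
After op 15 (pop): stack=[15] mem=[0,0,13,19]
After op 16 (push 2): stack=[15,2] mem=[0,0,13,19]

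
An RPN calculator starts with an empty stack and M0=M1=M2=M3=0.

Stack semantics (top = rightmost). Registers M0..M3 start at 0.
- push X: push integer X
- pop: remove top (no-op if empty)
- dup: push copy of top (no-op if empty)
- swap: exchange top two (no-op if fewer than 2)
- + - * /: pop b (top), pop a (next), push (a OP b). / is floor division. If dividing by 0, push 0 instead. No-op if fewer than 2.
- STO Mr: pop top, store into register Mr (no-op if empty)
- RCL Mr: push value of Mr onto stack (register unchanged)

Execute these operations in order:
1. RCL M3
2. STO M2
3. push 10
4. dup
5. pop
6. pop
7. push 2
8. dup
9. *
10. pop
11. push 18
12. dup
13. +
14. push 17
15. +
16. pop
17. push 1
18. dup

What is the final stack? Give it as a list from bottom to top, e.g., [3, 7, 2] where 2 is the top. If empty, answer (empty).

After op 1 (RCL M3): stack=[0] mem=[0,0,0,0]
After op 2 (STO M2): stack=[empty] mem=[0,0,0,0]
After op 3 (push 10): stack=[10] mem=[0,0,0,0]
After op 4 (dup): stack=[10,10] mem=[0,0,0,0]
After op 5 (pop): stack=[10] mem=[0,0,0,0]
After op 6 (pop): stack=[empty] mem=[0,0,0,0]
After op 7 (push 2): stack=[2] mem=[0,0,0,0]
After op 8 (dup): stack=[2,2] mem=[0,0,0,0]
After op 9 (*): stack=[4] mem=[0,0,0,0]
After op 10 (pop): stack=[empty] mem=[0,0,0,0]
After op 11 (push 18): stack=[18] mem=[0,0,0,0]
After op 12 (dup): stack=[18,18] mem=[0,0,0,0]
After op 13 (+): stack=[36] mem=[0,0,0,0]
After op 14 (push 17): stack=[36,17] mem=[0,0,0,0]
After op 15 (+): stack=[53] mem=[0,0,0,0]
After op 16 (pop): stack=[empty] mem=[0,0,0,0]
After op 17 (push 1): stack=[1] mem=[0,0,0,0]
After op 18 (dup): stack=[1,1] mem=[0,0,0,0]

Answer: [1, 1]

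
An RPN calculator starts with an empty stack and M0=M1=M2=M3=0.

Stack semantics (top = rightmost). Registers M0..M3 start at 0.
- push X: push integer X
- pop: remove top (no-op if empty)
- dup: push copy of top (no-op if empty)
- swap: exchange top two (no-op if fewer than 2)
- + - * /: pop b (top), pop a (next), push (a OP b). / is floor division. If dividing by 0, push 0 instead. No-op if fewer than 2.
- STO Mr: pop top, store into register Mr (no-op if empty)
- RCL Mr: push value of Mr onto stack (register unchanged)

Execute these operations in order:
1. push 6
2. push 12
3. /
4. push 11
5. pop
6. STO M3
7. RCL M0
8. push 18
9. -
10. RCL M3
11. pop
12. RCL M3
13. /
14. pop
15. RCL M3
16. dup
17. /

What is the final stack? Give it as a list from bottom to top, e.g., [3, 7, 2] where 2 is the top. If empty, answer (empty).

Answer: [0]

Derivation:
After op 1 (push 6): stack=[6] mem=[0,0,0,0]
After op 2 (push 12): stack=[6,12] mem=[0,0,0,0]
After op 3 (/): stack=[0] mem=[0,0,0,0]
After op 4 (push 11): stack=[0,11] mem=[0,0,0,0]
After op 5 (pop): stack=[0] mem=[0,0,0,0]
After op 6 (STO M3): stack=[empty] mem=[0,0,0,0]
After op 7 (RCL M0): stack=[0] mem=[0,0,0,0]
After op 8 (push 18): stack=[0,18] mem=[0,0,0,0]
After op 9 (-): stack=[-18] mem=[0,0,0,0]
After op 10 (RCL M3): stack=[-18,0] mem=[0,0,0,0]
After op 11 (pop): stack=[-18] mem=[0,0,0,0]
After op 12 (RCL M3): stack=[-18,0] mem=[0,0,0,0]
After op 13 (/): stack=[0] mem=[0,0,0,0]
After op 14 (pop): stack=[empty] mem=[0,0,0,0]
After op 15 (RCL M3): stack=[0] mem=[0,0,0,0]
After op 16 (dup): stack=[0,0] mem=[0,0,0,0]
After op 17 (/): stack=[0] mem=[0,0,0,0]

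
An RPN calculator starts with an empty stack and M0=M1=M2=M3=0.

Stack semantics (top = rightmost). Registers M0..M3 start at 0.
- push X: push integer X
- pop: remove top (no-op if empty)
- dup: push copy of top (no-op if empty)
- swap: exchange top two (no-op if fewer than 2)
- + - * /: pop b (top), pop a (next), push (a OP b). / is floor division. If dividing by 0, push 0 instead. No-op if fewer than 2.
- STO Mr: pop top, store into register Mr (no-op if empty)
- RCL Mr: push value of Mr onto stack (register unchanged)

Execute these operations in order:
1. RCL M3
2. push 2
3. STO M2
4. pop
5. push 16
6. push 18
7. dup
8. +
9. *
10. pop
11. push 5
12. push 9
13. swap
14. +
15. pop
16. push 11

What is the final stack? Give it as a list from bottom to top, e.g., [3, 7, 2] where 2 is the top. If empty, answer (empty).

After op 1 (RCL M3): stack=[0] mem=[0,0,0,0]
After op 2 (push 2): stack=[0,2] mem=[0,0,0,0]
After op 3 (STO M2): stack=[0] mem=[0,0,2,0]
After op 4 (pop): stack=[empty] mem=[0,0,2,0]
After op 5 (push 16): stack=[16] mem=[0,0,2,0]
After op 6 (push 18): stack=[16,18] mem=[0,0,2,0]
After op 7 (dup): stack=[16,18,18] mem=[0,0,2,0]
After op 8 (+): stack=[16,36] mem=[0,0,2,0]
After op 9 (*): stack=[576] mem=[0,0,2,0]
After op 10 (pop): stack=[empty] mem=[0,0,2,0]
After op 11 (push 5): stack=[5] mem=[0,0,2,0]
After op 12 (push 9): stack=[5,9] mem=[0,0,2,0]
After op 13 (swap): stack=[9,5] mem=[0,0,2,0]
After op 14 (+): stack=[14] mem=[0,0,2,0]
After op 15 (pop): stack=[empty] mem=[0,0,2,0]
After op 16 (push 11): stack=[11] mem=[0,0,2,0]

Answer: [11]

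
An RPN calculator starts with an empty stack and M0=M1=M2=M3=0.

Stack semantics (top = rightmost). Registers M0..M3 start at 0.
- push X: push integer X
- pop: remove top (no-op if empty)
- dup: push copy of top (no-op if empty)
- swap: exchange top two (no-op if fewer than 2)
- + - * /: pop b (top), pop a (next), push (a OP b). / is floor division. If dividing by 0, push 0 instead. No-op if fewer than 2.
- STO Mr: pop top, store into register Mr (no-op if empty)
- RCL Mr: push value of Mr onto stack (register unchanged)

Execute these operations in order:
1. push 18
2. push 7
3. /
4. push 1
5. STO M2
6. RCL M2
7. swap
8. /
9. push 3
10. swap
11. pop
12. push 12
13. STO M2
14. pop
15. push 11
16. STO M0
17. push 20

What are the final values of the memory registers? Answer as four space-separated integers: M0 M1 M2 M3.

Answer: 11 0 12 0

Derivation:
After op 1 (push 18): stack=[18] mem=[0,0,0,0]
After op 2 (push 7): stack=[18,7] mem=[0,0,0,0]
After op 3 (/): stack=[2] mem=[0,0,0,0]
After op 4 (push 1): stack=[2,1] mem=[0,0,0,0]
After op 5 (STO M2): stack=[2] mem=[0,0,1,0]
After op 6 (RCL M2): stack=[2,1] mem=[0,0,1,0]
After op 7 (swap): stack=[1,2] mem=[0,0,1,0]
After op 8 (/): stack=[0] mem=[0,0,1,0]
After op 9 (push 3): stack=[0,3] mem=[0,0,1,0]
After op 10 (swap): stack=[3,0] mem=[0,0,1,0]
After op 11 (pop): stack=[3] mem=[0,0,1,0]
After op 12 (push 12): stack=[3,12] mem=[0,0,1,0]
After op 13 (STO M2): stack=[3] mem=[0,0,12,0]
After op 14 (pop): stack=[empty] mem=[0,0,12,0]
After op 15 (push 11): stack=[11] mem=[0,0,12,0]
After op 16 (STO M0): stack=[empty] mem=[11,0,12,0]
After op 17 (push 20): stack=[20] mem=[11,0,12,0]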